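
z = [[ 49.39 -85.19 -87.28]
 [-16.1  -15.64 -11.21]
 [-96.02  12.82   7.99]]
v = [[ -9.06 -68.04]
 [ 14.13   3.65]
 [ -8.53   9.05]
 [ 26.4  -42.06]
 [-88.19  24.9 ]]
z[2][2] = 7.99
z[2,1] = 12.82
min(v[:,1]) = -68.04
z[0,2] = -87.28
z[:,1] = [-85.19, -15.64, 12.82]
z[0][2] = -87.28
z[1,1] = -15.64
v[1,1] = 3.65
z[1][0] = -16.1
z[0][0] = 49.39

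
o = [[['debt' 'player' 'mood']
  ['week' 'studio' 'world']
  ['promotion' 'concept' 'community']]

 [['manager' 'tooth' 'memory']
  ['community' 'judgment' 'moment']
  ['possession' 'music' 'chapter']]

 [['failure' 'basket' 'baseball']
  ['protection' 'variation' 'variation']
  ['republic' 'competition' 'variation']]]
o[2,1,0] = 'protection'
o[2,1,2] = 'variation'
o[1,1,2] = 'moment'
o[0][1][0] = 'week'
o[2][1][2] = 'variation'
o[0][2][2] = 'community'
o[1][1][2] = 'moment'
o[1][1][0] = 'community'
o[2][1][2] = 'variation'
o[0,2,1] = 'concept'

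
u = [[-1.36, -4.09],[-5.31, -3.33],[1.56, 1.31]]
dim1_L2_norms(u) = [4.31, 6.27, 2.04]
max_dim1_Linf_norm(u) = 5.31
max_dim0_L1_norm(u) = 8.73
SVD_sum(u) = [[-2.76, -2.60], [-4.47, -4.22], [1.48, 1.4]] + [[1.4, -1.49], [-0.84, 0.89], [0.08, -0.09]]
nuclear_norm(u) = 9.89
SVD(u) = [[-0.51, 0.86], [-0.82, -0.51], [0.27, 0.05]] @ diag([7.505822363157057, 2.3822322835381535]) @ [[0.73, 0.69], [0.69, -0.73]]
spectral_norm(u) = 7.51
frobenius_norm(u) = 7.87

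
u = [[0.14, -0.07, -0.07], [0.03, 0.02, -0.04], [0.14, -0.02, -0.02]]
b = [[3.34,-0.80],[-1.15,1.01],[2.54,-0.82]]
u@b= [[0.37, -0.13], [-0.02, 0.03], [0.44, -0.12]]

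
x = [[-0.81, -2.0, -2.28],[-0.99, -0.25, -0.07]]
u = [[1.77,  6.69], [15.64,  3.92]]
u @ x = [[-8.06, -5.21, -4.50], [-16.55, -32.26, -35.93]]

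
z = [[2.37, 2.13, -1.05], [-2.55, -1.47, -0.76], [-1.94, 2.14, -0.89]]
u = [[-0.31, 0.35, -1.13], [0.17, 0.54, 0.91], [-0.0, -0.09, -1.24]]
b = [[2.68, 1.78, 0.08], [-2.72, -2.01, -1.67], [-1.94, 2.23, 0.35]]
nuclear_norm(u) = 2.79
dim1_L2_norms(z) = [3.36, 3.04, 3.02]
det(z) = 13.99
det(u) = 0.27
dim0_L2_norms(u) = [0.35, 0.65, 1.91]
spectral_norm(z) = 4.33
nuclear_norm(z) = 8.49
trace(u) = -1.01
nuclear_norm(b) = 8.85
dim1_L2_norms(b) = [3.22, 3.77, 2.98]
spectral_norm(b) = 4.85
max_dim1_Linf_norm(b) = 2.72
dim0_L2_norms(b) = [4.28, 3.49, 1.71]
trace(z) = 0.01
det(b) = 14.76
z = u + b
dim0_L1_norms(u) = [0.48, 0.98, 3.28]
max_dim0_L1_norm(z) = 6.86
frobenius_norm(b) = 5.78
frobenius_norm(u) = 2.05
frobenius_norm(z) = 5.44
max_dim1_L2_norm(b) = 3.77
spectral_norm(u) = 1.93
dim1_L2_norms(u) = [1.22, 1.07, 1.24]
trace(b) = 1.02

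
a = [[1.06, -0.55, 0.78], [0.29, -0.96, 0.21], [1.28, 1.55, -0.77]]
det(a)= 1.477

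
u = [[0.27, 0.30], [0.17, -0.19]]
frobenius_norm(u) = 0.48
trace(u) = 0.08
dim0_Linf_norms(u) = [0.27, 0.3]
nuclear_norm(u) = 0.66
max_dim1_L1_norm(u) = 0.57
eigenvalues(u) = [0.36, -0.28]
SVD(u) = [[-0.99, 0.11], [0.11, 0.99]] @ diag([0.40514534856151635, 0.252501973336779]) @ [[-0.62, -0.79], [0.79, -0.62]]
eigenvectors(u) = [[0.96, -0.48], [0.29, 0.88]]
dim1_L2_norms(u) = [0.4, 0.25]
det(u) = -0.10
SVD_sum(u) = [[0.25, 0.32], [-0.03, -0.04]] + [[0.02,-0.02], [0.20,-0.15]]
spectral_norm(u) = 0.41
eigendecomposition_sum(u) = [[0.31,  0.17], [0.10,  0.05]] + [[-0.04,0.13], [0.07,-0.24]]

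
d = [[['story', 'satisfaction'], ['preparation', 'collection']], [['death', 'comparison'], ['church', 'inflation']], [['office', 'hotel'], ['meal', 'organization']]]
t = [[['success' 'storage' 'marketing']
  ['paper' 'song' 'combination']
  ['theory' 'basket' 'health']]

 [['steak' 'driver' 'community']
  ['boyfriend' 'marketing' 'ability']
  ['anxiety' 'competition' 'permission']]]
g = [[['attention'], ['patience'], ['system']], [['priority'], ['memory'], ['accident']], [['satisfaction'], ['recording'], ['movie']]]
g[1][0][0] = 'priority'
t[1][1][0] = 'boyfriend'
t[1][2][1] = 'competition'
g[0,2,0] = 'system'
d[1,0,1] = 'comparison'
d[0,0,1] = 'satisfaction'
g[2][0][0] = 'satisfaction'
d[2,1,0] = 'meal'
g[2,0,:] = ['satisfaction']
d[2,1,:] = ['meal', 'organization']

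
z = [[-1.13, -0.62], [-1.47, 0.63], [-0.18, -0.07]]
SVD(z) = [[-0.58,  0.81], [-0.81,  -0.58], [-0.09,  0.10]] @ diag([1.8673464312170018, 0.8771643550789818]) @ [[1.00, -0.08],[-0.08, -1.0]]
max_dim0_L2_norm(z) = 1.86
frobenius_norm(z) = 2.06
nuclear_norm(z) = 2.74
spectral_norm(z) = 1.87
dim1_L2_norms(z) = [1.29, 1.6, 0.19]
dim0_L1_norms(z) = [2.78, 1.32]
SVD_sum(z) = [[-1.07, 0.08], [-1.51, 0.12], [-0.17, 0.01]] + [[-0.06, -0.7],[0.04, 0.51],[-0.01, -0.08]]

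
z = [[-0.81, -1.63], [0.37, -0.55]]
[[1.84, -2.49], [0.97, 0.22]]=z@[[0.55,  1.64], [-1.40,  0.71]]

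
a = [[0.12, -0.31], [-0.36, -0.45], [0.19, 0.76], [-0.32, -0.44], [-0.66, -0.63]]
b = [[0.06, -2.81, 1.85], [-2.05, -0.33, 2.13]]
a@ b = [[0.64, -0.23, -0.44],[0.9, 1.16, -1.62],[-1.55, -0.78, 1.97],[0.88, 1.04, -1.53],[1.25, 2.06, -2.56]]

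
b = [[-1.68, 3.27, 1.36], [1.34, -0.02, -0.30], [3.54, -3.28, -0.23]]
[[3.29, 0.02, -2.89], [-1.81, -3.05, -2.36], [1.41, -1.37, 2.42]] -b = [[4.97, -3.25, -4.25], [-3.15, -3.03, -2.06], [-2.13, 1.91, 2.65]]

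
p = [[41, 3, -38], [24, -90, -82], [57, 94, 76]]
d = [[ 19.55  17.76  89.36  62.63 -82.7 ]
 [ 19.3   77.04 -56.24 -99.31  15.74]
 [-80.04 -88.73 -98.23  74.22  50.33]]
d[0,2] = 89.36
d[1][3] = -99.31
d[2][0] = -80.04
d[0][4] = -82.7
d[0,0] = 19.55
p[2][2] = 76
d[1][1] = 77.04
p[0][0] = 41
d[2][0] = -80.04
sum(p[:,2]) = -44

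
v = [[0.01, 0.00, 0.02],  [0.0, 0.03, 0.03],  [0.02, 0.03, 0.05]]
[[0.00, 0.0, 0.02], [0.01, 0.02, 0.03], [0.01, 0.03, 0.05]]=v @ [[0.09, 0.26, 0.05],[0.26, 0.83, -0.03],[0.05, -0.03, 0.90]]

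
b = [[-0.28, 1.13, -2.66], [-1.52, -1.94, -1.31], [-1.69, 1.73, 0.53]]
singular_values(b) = [3.14, 2.83, 2.11]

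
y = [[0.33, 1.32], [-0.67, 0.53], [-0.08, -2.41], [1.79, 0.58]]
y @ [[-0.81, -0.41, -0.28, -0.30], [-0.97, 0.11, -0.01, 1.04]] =[[-1.55, 0.01, -0.11, 1.27], [0.03, 0.33, 0.18, 0.75], [2.4, -0.23, 0.05, -2.48], [-2.01, -0.67, -0.51, 0.07]]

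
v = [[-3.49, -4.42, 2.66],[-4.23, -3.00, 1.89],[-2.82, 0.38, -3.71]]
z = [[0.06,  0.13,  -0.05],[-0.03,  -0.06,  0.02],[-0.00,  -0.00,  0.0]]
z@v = [[-0.62, -0.67, 0.59], [0.30, 0.32, -0.27], [0.00, 0.00, 0.00]]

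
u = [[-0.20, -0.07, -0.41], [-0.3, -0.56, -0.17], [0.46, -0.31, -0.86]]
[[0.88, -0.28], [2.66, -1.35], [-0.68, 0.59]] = u@[[-3.41, 1.65], [-2.94, 1.65], [0.03, -0.40]]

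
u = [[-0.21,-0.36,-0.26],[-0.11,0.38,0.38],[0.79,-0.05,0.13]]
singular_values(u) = [0.85, 0.68, 0.09]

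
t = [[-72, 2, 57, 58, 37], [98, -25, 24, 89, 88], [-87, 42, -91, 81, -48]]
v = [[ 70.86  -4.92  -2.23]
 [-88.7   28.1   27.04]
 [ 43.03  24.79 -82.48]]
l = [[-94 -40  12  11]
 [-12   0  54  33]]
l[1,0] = -12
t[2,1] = 42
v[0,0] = 70.86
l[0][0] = -94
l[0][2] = 12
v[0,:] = [70.86, -4.92, -2.23]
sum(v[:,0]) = 25.189999999999998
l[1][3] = 33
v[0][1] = -4.92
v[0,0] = 70.86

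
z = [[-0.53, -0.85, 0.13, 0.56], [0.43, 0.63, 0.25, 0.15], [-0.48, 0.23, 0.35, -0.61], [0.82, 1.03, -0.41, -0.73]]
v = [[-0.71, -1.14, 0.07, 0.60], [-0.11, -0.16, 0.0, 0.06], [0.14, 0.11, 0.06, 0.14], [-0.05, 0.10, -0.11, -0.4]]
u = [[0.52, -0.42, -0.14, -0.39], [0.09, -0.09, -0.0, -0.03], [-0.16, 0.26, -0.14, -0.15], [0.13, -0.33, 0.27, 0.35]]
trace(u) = 0.64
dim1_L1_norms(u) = [1.47, 0.21, 0.71, 1.08]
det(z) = 0.00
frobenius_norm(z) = 2.28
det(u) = -0.00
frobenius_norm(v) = 1.57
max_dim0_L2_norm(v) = 1.16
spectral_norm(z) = 2.02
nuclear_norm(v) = 1.94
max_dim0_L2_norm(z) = 1.49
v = u @ z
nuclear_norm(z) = 3.50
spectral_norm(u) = 0.83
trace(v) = -1.21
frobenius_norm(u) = 1.05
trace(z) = -0.28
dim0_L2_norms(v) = [0.73, 1.16, 0.14, 0.74]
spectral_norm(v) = 1.51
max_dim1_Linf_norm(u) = 0.52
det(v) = -0.00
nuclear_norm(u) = 1.47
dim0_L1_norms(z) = [2.26, 2.74, 1.14, 2.05]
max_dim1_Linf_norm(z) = 1.03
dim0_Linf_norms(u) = [0.52, 0.42, 0.27, 0.39]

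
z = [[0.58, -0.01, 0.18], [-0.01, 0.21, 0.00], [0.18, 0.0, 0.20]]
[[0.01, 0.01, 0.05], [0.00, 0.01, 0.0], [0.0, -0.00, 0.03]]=z @[[0.02,0.04,0.04], [0.01,0.03,0.01], [-0.0,-0.06,0.13]]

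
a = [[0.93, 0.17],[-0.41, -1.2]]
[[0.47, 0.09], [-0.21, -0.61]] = a @ [[0.51, -0.0], [-0.0, 0.51]]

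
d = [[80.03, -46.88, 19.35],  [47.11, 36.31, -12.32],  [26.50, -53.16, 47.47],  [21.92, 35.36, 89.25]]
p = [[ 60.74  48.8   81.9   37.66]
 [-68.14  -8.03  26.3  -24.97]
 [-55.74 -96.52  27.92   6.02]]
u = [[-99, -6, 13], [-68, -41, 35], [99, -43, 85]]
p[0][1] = 48.8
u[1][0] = -68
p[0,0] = 60.74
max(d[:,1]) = 36.31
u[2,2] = 85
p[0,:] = [60.74, 48.8, 81.9, 37.66]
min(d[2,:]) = -53.16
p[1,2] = 26.3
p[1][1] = -8.03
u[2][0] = 99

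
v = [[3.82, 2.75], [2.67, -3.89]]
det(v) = -22.20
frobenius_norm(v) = 6.66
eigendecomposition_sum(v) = [[4.25, 1.36], [1.33, 0.43]] + [[-0.43, 1.39], [1.34, -4.32]]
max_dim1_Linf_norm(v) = 3.89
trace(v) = -0.07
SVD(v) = [[-0.67,0.74], [0.74,0.67]] @ diag([4.76538215377108, 4.659080695643733]) @ [[-0.12,-0.99], [0.99,-0.12]]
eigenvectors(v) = [[0.95,-0.31], [0.30,0.95]]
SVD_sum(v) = [[0.38,  3.16], [-0.42,  -3.52]] + [[3.44, -0.41],  [3.09, -0.37]]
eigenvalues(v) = [4.68, -4.75]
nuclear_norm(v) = 9.42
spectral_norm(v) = 4.77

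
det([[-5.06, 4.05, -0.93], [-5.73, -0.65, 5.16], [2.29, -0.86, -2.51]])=-47.069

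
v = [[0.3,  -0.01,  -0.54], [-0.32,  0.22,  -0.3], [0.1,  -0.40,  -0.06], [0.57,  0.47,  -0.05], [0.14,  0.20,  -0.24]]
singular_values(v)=[0.88, 0.6, 0.57]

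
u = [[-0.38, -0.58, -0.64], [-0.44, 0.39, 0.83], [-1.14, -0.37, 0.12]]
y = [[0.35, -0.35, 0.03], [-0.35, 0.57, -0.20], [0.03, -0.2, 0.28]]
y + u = [[-0.03, -0.93, -0.61], [-0.79, 0.96, 0.63], [-1.11, -0.57, 0.40]]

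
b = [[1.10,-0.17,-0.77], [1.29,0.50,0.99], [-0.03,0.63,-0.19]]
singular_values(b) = [1.77, 1.26, 0.66]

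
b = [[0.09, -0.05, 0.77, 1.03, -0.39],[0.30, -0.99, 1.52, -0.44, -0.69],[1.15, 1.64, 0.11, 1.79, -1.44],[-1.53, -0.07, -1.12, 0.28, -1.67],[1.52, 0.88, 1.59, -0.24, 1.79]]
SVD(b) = [[-0.02, -0.28, 0.36, 0.89, -0.01],  [-0.13, 0.08, 0.92, -0.35, -0.04],  [0.06, -0.95, -0.01, -0.29, 0.1],  [0.64, -0.03, 0.05, -0.02, -0.76],  [-0.75, -0.11, -0.13, -0.01, -0.64]] @ diag([3.8982814830696615, 3.1922513142420246, 2.07436989152044, 0.7584110613924664, 0.49541421112769923]) @ [[-0.54, -0.12, -0.54, 0.13, -0.62], [-0.38, -0.54, -0.11, -0.63, 0.40], [0.01, -0.52, 0.69, -0.01, -0.51], [-0.45, -0.24, 0.17, 0.72, 0.44], [0.61, -0.61, -0.44, 0.25, 0.04]]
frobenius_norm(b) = 5.52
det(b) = -9.70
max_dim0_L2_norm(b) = 2.95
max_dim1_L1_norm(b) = 6.13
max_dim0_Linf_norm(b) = 1.79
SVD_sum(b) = [[0.05, 0.01, 0.05, -0.01, 0.05], [0.27, 0.06, 0.27, -0.06, 0.31], [-0.13, -0.03, -0.14, 0.03, -0.15], [-1.35, -0.31, -1.36, 0.33, -1.56], [1.57, 0.36, 1.59, -0.38, 1.81]] + [[0.34,  0.48,  0.10,  0.56,  -0.35], [-0.10,  -0.14,  -0.03,  -0.16,  0.10], [1.16,  1.63,  0.32,  1.9,  -1.21], [0.04,  0.05,  0.01,  0.06,  -0.04], [0.14,  0.19,  0.04,  0.23,  -0.14]] + [[0.01, -0.39, 0.51, -0.01, -0.38], [0.02, -0.99, 1.31, -0.01, -0.98], [-0.00, 0.01, -0.02, 0.00, 0.01], [0.0, -0.05, 0.07, -0.0, -0.05], [-0.00, 0.13, -0.18, 0.00, 0.13]] + [[-0.3, -0.16, 0.11, 0.49, 0.3], [0.12, 0.06, -0.04, -0.19, -0.12], [0.1, 0.05, -0.04, -0.16, -0.1], [0.01, 0.00, -0.0, -0.01, -0.01], [0.00, 0.0, -0.0, -0.01, -0.0]] + [[-0.0, 0.0, 0.0, -0.00, -0.00],[-0.01, 0.01, 0.01, -0.01, -0.0],[0.03, -0.03, -0.02, 0.01, 0.0],[-0.23, 0.23, 0.17, -0.1, -0.01],[-0.19, 0.19, 0.14, -0.08, -0.01]]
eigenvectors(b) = [[(0.02-0.28j), 0.02+0.28j, (-0.28+0j), 0.55+0.00j, (0.55-0j)], [-0.09-0.23j, -0.09+0.23j, (-0.72+0j), -0.37-0.39j, (-0.37+0.39j)], [0.07-0.55j, (0.07+0.55j), (0.62+0j), (-0.23-0.1j), -0.23+0.10j], [0.45-0.06j, 0.45+0.06j, 0.11+0.00j, (-0.07+0.5j), (-0.07-0.5j)], [(-0.58+0j), (-0.58-0j), 0.03+0.00j, (-0.16+0.26j), (-0.16-0.26j)]]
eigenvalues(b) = [(1.89+2.55j), (1.89-2.55j), (-2.08+0j), (-0.21+0.65j), (-0.21-0.65j)]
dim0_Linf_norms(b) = [1.53, 1.64, 1.59, 1.79, 1.79]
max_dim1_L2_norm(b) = 3.05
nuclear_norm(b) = 10.42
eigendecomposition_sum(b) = [[(0.17+0.42j), (0.19+0.19j), (0.25+0.39j), 0.37-0.01j, (-0.35+0.45j)], [(0.29+0.27j), (0.22+0.08j), (0.34+0.21j), (0.29-0.14j), (-0.11+0.48j)], [(0.28+0.84j), 0.34+0.39j, (0.43+0.79j), (0.73+0.04j), -0.74+0.82j], [(-0.62+0.4j), (-0.24+0.35j), (-0.55+0.51j), 0.12+0.59j, (-0.81-0.42j)], [0.85-0.40j, 0.36-0.40j, 0.78-0.55j, -0.06-0.77j, 0.96+0.67j]] + [[(0.17-0.42j), 0.19-0.19j, (0.25-0.39j), 0.37+0.01j, (-0.35-0.45j)], [0.29-0.27j, 0.22-0.08j, (0.34-0.21j), (0.29+0.14j), -0.11-0.48j], [(0.28-0.84j), 0.34-0.39j, 0.43-0.79j, 0.73-0.04j, (-0.74-0.82j)], [(-0.62-0.4j), (-0.24-0.35j), (-0.55-0.51j), (0.12-0.59j), (-0.81+0.42j)], [(0.85+0.4j), 0.36+0.40j, 0.78+0.55j, (-0.06+0.77j), (0.96-0.67j)]] + [[(-0.23+0j), (-0.47-0j), (0.34+0j), -0.26-0.00j, -0.09+0.00j], [(-0.6+0j), (-1.2-0j), (0.88+0j), (-0.65-0j), (-0.23+0j)], [0.51-0.00j, (1.03+0j), (-0.75-0j), (0.56+0j), 0.20-0.00j], [0.09-0.00j, (0.18+0j), -0.13-0.00j, (0.1+0j), 0.03-0.00j], [(0.02-0j), (0.05+0j), (-0.03-0j), (0.03+0j), (0.01-0j)]] + [[-0.01+0.22j, 0.02-0.13j, (-0.03-0.06j), 0.27-0.01j, (0.2+0.02j)], [0.16-0.14j, (-0.11+0.07j), -0.02+0.06j, (-0.18-0.18j), (-0.12-0.15j)], [0.04-0.09j, (-0.03+0.05j), 0.03j, -0.11-0.05j, -0.08-0.04j], [-0.19-0.04j, (0.12+0.04j), (0.05-0.02j), (-0.03+0.24j), -0.04+0.18j], [-0.10-0.07j, (0.05+0.05j), (0.04+0j), -0.08+0.13j, (-0.07+0.09j)]] + [[(-0.01-0.22j),0.02+0.13j,-0.03+0.06j,0.27+0.01j,(0.2-0.02j)], [(0.16+0.14j),-0.11-0.07j,-0.02-0.06j,-0.18+0.18j,(-0.12+0.15j)], [(0.04+0.09j),-0.03-0.05j,0.00-0.03j,(-0.11+0.05j),(-0.08+0.04j)], [-0.19+0.04j,0.12-0.04j,(0.05+0.02j),-0.03-0.24j,(-0.04-0.18j)], [-0.10+0.07j,(0.05-0.05j),(0.04-0j),(-0.08-0.13j),-0.07-0.09j]]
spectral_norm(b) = 3.90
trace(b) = 1.28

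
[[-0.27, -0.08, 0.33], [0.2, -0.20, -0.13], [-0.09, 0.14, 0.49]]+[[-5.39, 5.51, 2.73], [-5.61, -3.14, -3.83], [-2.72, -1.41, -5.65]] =[[-5.66, 5.43, 3.06], [-5.41, -3.34, -3.96], [-2.81, -1.27, -5.16]]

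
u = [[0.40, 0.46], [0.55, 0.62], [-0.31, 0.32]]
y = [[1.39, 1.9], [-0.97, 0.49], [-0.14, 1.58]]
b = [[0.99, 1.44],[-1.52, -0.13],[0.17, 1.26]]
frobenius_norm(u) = 1.12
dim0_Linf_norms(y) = [1.39, 1.9]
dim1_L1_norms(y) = [3.29, 1.46, 1.72]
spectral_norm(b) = 2.31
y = u + b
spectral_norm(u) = 1.03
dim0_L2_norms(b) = [1.82, 1.92]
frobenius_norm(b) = 2.65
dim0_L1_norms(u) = [1.26, 1.4]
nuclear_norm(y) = 4.11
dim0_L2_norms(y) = [1.7, 2.52]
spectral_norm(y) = 2.69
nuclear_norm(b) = 3.60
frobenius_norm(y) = 3.04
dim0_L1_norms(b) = [2.68, 2.83]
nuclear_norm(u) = 1.47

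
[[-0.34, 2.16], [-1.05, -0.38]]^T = [[-0.34,  -1.05], [2.16,  -0.38]]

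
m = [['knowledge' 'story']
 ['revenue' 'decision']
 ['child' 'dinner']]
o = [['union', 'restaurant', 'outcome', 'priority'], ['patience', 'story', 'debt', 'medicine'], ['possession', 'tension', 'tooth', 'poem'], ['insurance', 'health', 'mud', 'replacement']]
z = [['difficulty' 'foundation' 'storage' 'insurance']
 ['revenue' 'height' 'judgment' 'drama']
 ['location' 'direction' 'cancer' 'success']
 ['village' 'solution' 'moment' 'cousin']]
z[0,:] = ['difficulty', 'foundation', 'storage', 'insurance']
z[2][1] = 'direction'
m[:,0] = ['knowledge', 'revenue', 'child']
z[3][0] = 'village'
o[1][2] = 'debt'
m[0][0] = 'knowledge'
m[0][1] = 'story'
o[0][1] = 'restaurant'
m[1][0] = 'revenue'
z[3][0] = 'village'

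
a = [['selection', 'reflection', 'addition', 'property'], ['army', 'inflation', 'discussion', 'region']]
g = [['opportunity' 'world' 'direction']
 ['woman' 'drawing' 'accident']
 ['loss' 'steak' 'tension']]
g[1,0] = 'woman'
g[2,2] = 'tension'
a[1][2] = 'discussion'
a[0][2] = 'addition'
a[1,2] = 'discussion'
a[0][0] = 'selection'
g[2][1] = 'steak'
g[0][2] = 'direction'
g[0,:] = ['opportunity', 'world', 'direction']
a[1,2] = 'discussion'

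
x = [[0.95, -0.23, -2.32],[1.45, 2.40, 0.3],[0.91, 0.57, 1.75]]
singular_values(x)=[3.25, 2.69, 0.86]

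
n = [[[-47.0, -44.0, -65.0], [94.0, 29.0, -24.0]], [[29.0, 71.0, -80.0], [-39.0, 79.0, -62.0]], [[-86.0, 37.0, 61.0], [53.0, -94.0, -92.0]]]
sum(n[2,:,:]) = -121.0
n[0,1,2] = -24.0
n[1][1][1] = 79.0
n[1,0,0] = 29.0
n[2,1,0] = 53.0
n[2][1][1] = -94.0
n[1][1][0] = -39.0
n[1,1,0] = -39.0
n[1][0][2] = -80.0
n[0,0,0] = -47.0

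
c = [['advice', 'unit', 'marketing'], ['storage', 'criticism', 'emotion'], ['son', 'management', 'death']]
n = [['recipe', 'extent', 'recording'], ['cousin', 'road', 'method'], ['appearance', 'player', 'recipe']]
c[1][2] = 'emotion'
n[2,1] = 'player'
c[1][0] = 'storage'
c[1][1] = 'criticism'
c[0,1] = 'unit'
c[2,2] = 'death'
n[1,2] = 'method'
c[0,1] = 'unit'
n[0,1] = 'extent'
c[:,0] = ['advice', 'storage', 'son']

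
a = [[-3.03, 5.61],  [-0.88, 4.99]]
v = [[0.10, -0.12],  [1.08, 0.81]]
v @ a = [[-0.20, -0.04], [-3.99, 10.10]]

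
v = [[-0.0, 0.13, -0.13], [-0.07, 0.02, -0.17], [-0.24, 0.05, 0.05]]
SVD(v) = [[-0.34, 0.63, 0.69], [-0.47, 0.52, -0.71], [-0.81, -0.57, 0.12]] @ diag([0.2607918690025519, 0.23258143960357533, 0.0921600510746615]) @ [[0.87, -0.36, 0.32], [0.43, 0.28, -0.86], [0.22, 0.89, 0.4]]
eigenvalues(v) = [(0.23+0j), (-0.08+0.13j), (-0.08-0.13j)]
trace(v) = 0.07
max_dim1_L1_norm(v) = 0.34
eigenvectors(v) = [[(0.61+0j),(0.13-0.42j),0.13+0.42j], [0.37+0.00j,0.72+0.00j,0.72-0.00j], [(-0.7+0j),(0.37-0.39j),(0.37+0.39j)]]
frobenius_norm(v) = 0.36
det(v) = 0.01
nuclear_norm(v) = 0.59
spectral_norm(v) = 0.26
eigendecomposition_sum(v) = [[(0.09+0j), (0.03+0j), (-0.1+0j)], [0.06+0.00j, 0.02+0.00j, -0.06+0.00j], [-0.11+0.00j, (-0.04+0j), 0.12+0.00j]] + [[-0.05+0.03j, (0.05+0.02j), (-0.02+0.03j)], [-0.06-0.06j, (-0+0.08j), (-0.05-0.01j)], [-0.07+0.00j, (0.04+0.04j), -0.03+0.03j]] + [[-0.05-0.03j, 0.05-0.02j, -0.02-0.03j], [-0.06+0.06j, (-0-0.08j), -0.05+0.01j], [(-0.07-0j), (0.04-0.04j), -0.03-0.03j]]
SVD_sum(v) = [[-0.08, 0.03, -0.03], [-0.11, 0.04, -0.04], [-0.19, 0.08, -0.07]] + [[0.06, 0.04, -0.13], [0.05, 0.03, -0.10], [-0.06, -0.04, 0.11]] + [[0.01, 0.06, 0.03], [-0.01, -0.06, -0.03], [0.0, 0.01, 0.00]]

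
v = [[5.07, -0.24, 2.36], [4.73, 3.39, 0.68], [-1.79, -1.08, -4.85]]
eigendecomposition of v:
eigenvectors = [[(-0.15-0.29j), -0.15+0.29j, (-0.24+0j)], [(-0.93+0j), -0.93-0.00j, 0.06+0.00j], [0.15+0.03j, 0.15-0.03j, (0.97+0j)]]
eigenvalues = [(4.04+1.45j), (4.04-1.45j), (-4.48+0j)]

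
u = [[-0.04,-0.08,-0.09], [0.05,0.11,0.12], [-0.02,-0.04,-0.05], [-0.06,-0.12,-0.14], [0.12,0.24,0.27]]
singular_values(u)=[0.48, 0.01, 0.0]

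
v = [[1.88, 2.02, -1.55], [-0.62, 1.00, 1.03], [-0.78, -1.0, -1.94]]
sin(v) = [[1.58,-0.08,-1.25], [0.08,1.88,0.59], [-0.56,-0.47,-0.69]]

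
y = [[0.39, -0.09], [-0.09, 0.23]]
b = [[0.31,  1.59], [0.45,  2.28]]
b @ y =[[-0.02, 0.34], [-0.03, 0.48]]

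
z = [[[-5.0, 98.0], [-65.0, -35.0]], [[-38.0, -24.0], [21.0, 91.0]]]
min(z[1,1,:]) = 21.0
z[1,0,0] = -38.0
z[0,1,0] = -65.0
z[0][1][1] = -35.0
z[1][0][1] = -24.0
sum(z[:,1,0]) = -44.0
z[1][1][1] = 91.0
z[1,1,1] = 91.0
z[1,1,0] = 21.0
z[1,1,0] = 21.0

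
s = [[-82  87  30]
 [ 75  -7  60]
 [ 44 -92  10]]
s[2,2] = 10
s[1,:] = [75, -7, 60]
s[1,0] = 75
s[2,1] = -92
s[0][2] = 30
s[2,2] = 10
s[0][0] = -82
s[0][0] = -82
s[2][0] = 44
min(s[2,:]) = -92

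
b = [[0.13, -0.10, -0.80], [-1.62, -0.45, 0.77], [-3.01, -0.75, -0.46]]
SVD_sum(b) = [[0.09, 0.02, 0.00], [-1.63, -0.41, -0.01], [-3.01, -0.77, -0.01]] + [[0.01, -0.04, -0.80], [-0.01, 0.03, 0.77], [0.01, -0.02, -0.44]] + [[0.02, -0.09, 0.00], [0.02, -0.07, 0.00], [-0.01, 0.04, -0.0]]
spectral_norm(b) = 3.53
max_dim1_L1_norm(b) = 4.22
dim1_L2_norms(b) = [0.82, 1.85, 3.14]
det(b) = 0.52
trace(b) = -0.78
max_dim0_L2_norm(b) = 3.42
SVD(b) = [[-0.03, -0.67, -0.74], [0.48, 0.64, -0.60], [0.88, -0.37, 0.3]] @ diag([3.5296500703095113, 1.2031139441147998, 0.12242229633770142]) @ [[-0.97, -0.25, -0.00], [-0.02, 0.04, 1.00], [-0.25, 0.97, -0.05]]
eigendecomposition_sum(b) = [[0.93, 0.12, -0.39], [-1.42, -0.19, 0.6], [-1.05, -0.14, 0.45]] + [[-0.88, -0.29, -0.38], [0.12, 0.04, 0.05], [-2.03, -0.68, -0.88]] + [[0.07, 0.07, -0.03], [-0.32, -0.30, 0.12], [0.08, 0.07, -0.03]]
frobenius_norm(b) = 3.73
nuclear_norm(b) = 4.86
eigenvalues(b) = [1.19, -1.71, -0.26]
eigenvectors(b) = [[0.47, -0.4, 0.22], [-0.71, 0.05, -0.95], [-0.53, -0.92, 0.23]]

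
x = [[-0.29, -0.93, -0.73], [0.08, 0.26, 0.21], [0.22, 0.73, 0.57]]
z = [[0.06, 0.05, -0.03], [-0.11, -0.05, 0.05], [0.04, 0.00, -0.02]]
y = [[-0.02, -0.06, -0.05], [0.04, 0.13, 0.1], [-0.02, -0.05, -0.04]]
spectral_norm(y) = 0.20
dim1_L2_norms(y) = [0.08, 0.17, 0.07]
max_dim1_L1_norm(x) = 1.95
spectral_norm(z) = 0.16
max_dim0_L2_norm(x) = 1.21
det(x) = 0.00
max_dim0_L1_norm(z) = 0.21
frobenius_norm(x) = 1.58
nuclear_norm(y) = 0.21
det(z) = -0.00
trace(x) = 0.54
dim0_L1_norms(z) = [0.21, 0.1, 0.1]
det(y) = -0.00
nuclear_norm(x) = 1.59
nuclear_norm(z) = 0.19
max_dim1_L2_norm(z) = 0.13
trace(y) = 0.07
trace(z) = -0.01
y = z @ x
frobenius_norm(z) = 0.16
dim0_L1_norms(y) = [0.08, 0.24, 0.19]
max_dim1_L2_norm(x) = 1.22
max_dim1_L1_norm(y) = 0.27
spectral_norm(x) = 1.58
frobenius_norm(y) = 0.20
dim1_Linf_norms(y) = [0.06, 0.13, 0.05]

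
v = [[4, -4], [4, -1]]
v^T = [[4, 4], [-4, -1]]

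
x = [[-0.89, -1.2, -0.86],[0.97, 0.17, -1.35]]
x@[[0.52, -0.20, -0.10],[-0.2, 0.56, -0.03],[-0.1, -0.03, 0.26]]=[[-0.14, -0.47, -0.1], [0.61, -0.06, -0.45]]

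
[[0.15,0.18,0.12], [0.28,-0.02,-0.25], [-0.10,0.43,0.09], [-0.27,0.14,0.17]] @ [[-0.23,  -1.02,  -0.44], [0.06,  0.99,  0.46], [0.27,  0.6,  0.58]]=[[0.01, 0.10, 0.09], [-0.13, -0.46, -0.28], [0.07, 0.58, 0.29], [0.12, 0.52, 0.28]]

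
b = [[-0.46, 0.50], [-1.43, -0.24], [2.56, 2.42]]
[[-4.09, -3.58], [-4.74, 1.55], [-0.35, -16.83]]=b @ [[4.06, 0.1],[-4.44, -7.06]]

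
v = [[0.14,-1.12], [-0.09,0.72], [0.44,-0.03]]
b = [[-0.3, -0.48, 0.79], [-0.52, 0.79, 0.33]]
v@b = [[0.54, -0.95, -0.26],  [-0.35, 0.61, 0.17],  [-0.12, -0.23, 0.34]]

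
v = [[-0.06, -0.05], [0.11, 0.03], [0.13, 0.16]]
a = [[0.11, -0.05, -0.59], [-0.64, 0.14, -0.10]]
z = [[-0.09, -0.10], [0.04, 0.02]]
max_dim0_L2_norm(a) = 0.65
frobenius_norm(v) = 0.25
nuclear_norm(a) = 1.26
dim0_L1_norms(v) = [0.3, 0.24]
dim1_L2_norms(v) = [0.08, 0.11, 0.21]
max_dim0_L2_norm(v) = 0.18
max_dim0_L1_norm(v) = 0.3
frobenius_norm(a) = 0.90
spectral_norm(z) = 0.14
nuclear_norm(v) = 0.30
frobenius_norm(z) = 0.14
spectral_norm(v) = 0.24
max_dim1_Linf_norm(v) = 0.16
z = a @ v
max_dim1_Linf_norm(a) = 0.64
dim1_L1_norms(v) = [0.11, 0.14, 0.29]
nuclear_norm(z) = 0.16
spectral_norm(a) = 0.67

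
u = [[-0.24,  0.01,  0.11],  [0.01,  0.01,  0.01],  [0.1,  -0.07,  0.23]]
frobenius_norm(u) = 0.37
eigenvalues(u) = [-0.26, 0.25, 0.01]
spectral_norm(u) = 0.26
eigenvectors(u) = [[-0.98, 0.22, -0.14], [0.03, 0.05, -0.96], [0.20, 0.97, -0.24]]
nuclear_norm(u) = 0.54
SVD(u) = [[-0.97, 0.26, -0.02], [0.01, -0.04, -1.0], [-0.26, -0.97, 0.04]] @ diag([0.26451733058184035, 0.2602922163969745, 0.013362032218493077]) @ [[0.78, 0.03, -0.63],  [-0.61, 0.27, -0.75],  [-0.14, -0.96, -0.23]]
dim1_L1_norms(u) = [0.36, 0.03, 0.4]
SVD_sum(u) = [[-0.20, -0.01, 0.16], [0.00, 0.00, -0.0], [-0.05, -0.0, 0.04]] + [[-0.04, 0.02, -0.05], [0.01, -0.00, 0.01], [0.15, -0.07, 0.19]] + [[0.0, 0.0, 0.0],[0.00, 0.01, 0.0],[-0.0, -0.00, -0.00]]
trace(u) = 0.00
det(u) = -0.00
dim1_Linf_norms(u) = [0.24, 0.01, 0.23]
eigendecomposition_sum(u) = [[-0.25,0.02,0.06],  [0.01,-0.0,-0.0],  [0.05,-0.00,-0.01]] + [[0.01, -0.02, 0.05], [0.0, -0.0, 0.01], [0.05, -0.07, 0.24]] + [[0.00, 0.00, -0.00], [0.0, 0.01, -0.0], [0.0, 0.00, -0.0]]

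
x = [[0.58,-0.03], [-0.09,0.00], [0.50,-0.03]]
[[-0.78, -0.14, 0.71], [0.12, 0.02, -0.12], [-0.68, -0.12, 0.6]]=x @ [[-1.28, -0.26, 1.28], [1.36, -0.35, 1.23]]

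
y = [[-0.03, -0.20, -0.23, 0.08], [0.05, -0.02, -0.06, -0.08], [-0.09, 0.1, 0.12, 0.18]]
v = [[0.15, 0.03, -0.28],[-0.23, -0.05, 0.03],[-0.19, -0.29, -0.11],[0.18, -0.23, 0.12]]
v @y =[[0.02,  -0.06,  -0.07,  -0.04], [0.00,  0.05,  0.06,  -0.01], [0.00,  0.03,  0.05,  -0.01], [-0.03,  -0.02,  -0.01,  0.05]]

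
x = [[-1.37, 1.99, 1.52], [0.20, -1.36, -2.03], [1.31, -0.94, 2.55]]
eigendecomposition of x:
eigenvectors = [[0.13, 0.81, 0.84], [-0.40, 0.55, -0.46], [0.91, -0.19, -0.28]]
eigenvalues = [3.15, -0.37, -2.96]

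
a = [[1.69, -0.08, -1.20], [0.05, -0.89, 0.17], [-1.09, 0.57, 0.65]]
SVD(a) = [[-0.84,0.27,0.48], [-0.04,-0.90,0.44], [0.55,0.35,0.76]] @ diag([2.458775210510478, 1.0079279546856432, 0.0023879577825042255]) @ [[-0.82, 0.17, 0.55], [0.03, 0.97, -0.25], [-0.57, -0.19, -0.8]]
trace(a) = 1.45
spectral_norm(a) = 2.46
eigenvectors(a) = [[-0.85,-0.57,-0.16], [0.01,-0.19,0.89], [0.53,-0.8,-0.42]]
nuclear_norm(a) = 3.47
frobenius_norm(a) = 2.66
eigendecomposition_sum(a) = [[1.70, -0.24, -1.17], [-0.03, 0.0, 0.02], [-1.05, 0.15, 0.72]] + [[-0.00, -0.0, -0.0], [-0.0, -0.0, -0.00], [-0.0, -0.0, -0.00]] + [[-0.01,0.16,-0.03], [0.08,-0.89,0.15], [-0.04,0.42,-0.07]]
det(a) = 0.01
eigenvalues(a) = [2.43, -0.0, -0.98]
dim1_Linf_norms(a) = [1.69, 0.89, 1.09]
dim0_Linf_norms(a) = [1.69, 0.89, 1.2]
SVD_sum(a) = [[1.68, -0.35, -1.13],[0.08, -0.02, -0.05],[-1.10, 0.23, 0.74]] + [[0.01, 0.27, -0.07], [-0.03, -0.87, 0.22], [0.01, 0.34, -0.09]] + [[-0.00,  -0.0,  -0.00], [-0.0,  -0.0,  -0.0], [-0.00,  -0.00,  -0.0]]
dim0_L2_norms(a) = [2.01, 1.06, 1.38]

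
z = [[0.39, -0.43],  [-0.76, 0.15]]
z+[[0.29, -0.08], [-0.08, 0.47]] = [[0.68, -0.51], [-0.84, 0.62]]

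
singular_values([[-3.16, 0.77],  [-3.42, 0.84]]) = [4.79, 0.0]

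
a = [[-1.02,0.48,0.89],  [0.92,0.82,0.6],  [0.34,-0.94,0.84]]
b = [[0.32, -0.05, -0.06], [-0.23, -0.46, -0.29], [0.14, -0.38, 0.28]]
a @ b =[[-0.31, -0.51, 0.17], [0.19, -0.65, -0.12], [0.44, 0.10, 0.49]]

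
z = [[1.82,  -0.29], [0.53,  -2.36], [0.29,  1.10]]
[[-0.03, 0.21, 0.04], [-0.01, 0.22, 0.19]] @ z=[[0.07, -0.44], [0.15, -0.31]]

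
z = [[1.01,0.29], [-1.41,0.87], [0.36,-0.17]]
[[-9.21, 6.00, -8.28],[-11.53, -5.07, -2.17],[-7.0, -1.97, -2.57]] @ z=[[-20.74, 3.96], [-5.28, -7.39], [-5.22, -3.31]]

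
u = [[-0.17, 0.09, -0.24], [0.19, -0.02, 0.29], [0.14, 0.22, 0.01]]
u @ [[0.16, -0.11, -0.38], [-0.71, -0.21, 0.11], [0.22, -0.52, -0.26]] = [[-0.14, 0.12, 0.14], [0.11, -0.17, -0.15], [-0.13, -0.07, -0.03]]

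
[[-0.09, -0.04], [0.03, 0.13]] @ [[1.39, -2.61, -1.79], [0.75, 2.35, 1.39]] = [[-0.16, 0.14, 0.11], [0.14, 0.23, 0.13]]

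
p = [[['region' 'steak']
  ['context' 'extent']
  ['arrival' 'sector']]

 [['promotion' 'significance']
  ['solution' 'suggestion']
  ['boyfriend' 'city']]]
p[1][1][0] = 'solution'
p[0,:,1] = ['steak', 'extent', 'sector']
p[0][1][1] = 'extent'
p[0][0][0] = 'region'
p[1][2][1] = 'city'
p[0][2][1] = 'sector'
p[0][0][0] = 'region'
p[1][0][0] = 'promotion'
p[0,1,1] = 'extent'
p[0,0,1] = 'steak'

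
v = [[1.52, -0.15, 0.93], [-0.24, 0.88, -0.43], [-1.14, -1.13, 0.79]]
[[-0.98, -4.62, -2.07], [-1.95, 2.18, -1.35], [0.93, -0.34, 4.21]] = v @ [[0.65,-1.96,-1.68], [-3.33,1.17,-1.88], [-2.65,-1.58,0.22]]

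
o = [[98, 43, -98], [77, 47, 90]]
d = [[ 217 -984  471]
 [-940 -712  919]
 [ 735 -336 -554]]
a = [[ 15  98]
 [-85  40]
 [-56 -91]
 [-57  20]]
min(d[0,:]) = -984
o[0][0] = 98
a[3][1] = 20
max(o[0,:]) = 98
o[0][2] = -98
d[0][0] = 217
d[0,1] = -984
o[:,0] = [98, 77]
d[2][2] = -554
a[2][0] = -56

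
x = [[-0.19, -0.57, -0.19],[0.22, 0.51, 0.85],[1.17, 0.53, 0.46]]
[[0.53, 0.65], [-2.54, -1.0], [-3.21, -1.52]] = x @ [[-1.91,-0.76], [0.67,-0.71], [-2.90,-0.55]]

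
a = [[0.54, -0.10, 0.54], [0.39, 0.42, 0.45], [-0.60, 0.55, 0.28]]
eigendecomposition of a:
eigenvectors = [[(0.64+0j), (0.64-0j), 0.42+0.00j], [(0.32-0.35j), 0.32+0.35j, (0.83+0j)], [(-0.34+0.5j), -0.34-0.50j, (0.37+0j)]]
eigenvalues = [(0.21+0.47j), (0.21-0.47j), (0.82+0j)]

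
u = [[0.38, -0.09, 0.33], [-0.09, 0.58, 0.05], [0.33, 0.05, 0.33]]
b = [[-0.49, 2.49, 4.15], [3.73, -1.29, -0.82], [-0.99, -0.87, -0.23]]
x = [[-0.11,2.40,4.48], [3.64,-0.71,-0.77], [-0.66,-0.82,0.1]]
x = b + u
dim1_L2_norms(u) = [0.51, 0.59, 0.47]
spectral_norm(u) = 0.70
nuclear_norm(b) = 9.63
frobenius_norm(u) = 0.91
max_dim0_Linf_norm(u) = 0.58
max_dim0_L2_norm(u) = 0.59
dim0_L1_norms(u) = [0.8, 0.72, 0.71]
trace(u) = 1.29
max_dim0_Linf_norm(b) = 4.15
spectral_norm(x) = 5.30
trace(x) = -0.72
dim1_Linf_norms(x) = [4.48, 3.64, 0.82]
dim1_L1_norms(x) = [6.99, 5.12, 1.58]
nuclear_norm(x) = 9.65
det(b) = -14.41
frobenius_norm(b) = 6.46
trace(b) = -2.01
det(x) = -15.05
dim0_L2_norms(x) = [3.7, 2.63, 4.55]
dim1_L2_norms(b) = [4.86, 4.03, 1.34]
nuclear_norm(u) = 1.29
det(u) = 0.00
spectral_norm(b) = 5.40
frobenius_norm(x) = 6.43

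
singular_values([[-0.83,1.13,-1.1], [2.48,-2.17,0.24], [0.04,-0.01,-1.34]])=[3.64, 1.61, 0.22]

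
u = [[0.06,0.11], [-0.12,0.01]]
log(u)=[[-1.86, 1.24], [-1.36, -2.42]]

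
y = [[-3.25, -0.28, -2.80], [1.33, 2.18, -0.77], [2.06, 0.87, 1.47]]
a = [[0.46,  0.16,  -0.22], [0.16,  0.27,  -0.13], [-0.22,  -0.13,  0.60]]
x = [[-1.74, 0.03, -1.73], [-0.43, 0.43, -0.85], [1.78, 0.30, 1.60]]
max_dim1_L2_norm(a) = 0.65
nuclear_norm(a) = 1.33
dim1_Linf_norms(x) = [1.74, 0.85, 1.78]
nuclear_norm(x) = 4.21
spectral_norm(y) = 5.12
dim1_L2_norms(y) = [4.3, 2.67, 2.68]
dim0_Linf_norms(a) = [0.46, 0.27, 0.6]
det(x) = -0.12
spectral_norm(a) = 0.83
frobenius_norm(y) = 5.72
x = a @ y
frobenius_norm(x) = 3.60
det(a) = 0.05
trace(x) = 0.29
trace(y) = 0.40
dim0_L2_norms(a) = [0.53, 0.34, 0.65]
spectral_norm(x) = 3.54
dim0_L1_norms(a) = [0.84, 0.56, 0.95]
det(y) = -2.27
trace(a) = 1.33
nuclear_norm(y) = 7.85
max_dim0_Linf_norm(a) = 0.6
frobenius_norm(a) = 0.91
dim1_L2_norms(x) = [2.45, 1.05, 2.41]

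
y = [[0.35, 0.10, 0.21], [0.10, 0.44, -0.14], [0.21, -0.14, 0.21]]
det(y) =-0.002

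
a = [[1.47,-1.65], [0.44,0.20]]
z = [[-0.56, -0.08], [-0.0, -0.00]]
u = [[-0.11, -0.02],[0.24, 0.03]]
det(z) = 0.00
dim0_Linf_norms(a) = [1.47, 1.65]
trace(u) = -0.08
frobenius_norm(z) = 0.57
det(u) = 0.00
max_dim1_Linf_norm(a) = 1.65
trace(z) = -0.56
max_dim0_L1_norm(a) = 1.91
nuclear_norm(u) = 0.27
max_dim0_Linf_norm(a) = 1.65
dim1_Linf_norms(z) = [0.56, 0.0]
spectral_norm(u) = 0.27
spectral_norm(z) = 0.57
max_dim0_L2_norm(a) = 1.66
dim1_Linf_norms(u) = [0.11, 0.24]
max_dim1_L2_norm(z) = 0.57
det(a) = 1.02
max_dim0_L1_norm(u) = 0.35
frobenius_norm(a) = 2.26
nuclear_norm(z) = 0.57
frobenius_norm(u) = 0.27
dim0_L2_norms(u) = [0.26, 0.04]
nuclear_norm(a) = 2.68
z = a @ u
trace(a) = 1.67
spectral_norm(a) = 2.21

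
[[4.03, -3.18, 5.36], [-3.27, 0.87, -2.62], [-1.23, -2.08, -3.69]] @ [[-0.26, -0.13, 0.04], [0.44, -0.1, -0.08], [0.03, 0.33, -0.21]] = [[-2.29, 1.56, -0.71], [1.15, -0.53, 0.35], [-0.71, -0.85, 0.89]]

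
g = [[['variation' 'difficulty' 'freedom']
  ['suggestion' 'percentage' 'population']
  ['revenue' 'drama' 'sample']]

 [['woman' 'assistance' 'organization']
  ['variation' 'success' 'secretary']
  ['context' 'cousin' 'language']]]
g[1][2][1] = 'cousin'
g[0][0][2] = 'freedom'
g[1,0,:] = ['woman', 'assistance', 'organization']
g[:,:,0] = [['variation', 'suggestion', 'revenue'], ['woman', 'variation', 'context']]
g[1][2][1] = 'cousin'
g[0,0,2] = 'freedom'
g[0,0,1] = 'difficulty'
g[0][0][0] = 'variation'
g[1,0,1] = 'assistance'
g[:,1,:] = [['suggestion', 'percentage', 'population'], ['variation', 'success', 'secretary']]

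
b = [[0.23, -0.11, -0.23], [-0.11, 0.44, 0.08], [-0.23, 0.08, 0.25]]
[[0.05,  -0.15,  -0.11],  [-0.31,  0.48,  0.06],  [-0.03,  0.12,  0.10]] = b @ [[-0.2, -0.27, -0.95], [-0.74, 1.05, -0.02], [-0.07, -0.1, -0.48]]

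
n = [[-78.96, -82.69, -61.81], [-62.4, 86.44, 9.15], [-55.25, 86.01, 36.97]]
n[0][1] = -82.69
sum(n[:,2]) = -15.690000000000005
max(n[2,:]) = 86.01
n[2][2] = 36.97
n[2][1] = 86.01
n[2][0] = -55.25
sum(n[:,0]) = -196.60999999999999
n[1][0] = -62.4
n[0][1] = -82.69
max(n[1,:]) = 86.44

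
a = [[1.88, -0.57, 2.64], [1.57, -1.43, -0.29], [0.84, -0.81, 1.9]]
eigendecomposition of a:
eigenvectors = [[-0.02, 0.86, -0.8], [0.97, 0.27, -0.58], [0.23, 0.44, 0.19]]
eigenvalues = [-1.53, 3.04, 0.84]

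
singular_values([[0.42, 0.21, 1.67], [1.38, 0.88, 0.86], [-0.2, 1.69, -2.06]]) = [3.05, 1.99, 0.56]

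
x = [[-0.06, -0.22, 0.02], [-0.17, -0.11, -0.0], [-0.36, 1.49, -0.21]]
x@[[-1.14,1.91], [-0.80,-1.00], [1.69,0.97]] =[[0.28, 0.12],[0.28, -0.21],[-1.14, -2.38]]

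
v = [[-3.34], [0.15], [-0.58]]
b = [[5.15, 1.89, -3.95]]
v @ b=[[-17.2, -6.31, 13.19],  [0.77, 0.28, -0.59],  [-2.99, -1.10, 2.29]]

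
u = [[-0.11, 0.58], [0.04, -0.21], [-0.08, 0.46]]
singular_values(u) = [0.78, 0.01]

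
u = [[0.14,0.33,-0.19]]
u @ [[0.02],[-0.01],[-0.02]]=[[0.0]]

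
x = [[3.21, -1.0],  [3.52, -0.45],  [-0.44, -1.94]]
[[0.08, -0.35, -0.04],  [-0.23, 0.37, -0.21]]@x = [[-0.96, 0.16], [0.66, 0.47]]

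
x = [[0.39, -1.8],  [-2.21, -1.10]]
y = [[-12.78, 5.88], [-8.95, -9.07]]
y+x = [[-12.39, 4.08],[-11.16, -10.17]]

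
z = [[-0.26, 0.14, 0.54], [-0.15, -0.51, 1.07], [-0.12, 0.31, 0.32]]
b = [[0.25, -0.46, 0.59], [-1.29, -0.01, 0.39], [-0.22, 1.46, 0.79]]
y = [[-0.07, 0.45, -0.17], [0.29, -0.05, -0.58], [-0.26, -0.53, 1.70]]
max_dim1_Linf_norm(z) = 1.07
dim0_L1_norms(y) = [0.62, 1.03, 2.45]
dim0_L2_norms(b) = [1.33, 1.53, 1.06]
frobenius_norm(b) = 2.29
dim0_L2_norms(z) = [0.32, 0.61, 1.24]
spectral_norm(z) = 1.31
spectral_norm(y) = 1.91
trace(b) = 1.03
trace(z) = -0.45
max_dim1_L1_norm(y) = 2.49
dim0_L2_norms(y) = [0.4, 0.7, 1.8]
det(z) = 0.06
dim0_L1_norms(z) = [0.53, 0.96, 1.93]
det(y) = -0.10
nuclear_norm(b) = 3.78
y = b @ z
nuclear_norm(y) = 2.50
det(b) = -1.69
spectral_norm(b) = 1.76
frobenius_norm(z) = 1.42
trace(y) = 1.58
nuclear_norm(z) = 1.94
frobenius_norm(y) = 1.97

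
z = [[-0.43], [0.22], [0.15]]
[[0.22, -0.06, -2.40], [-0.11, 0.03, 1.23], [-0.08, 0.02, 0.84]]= z @ [[-0.50,0.14,5.58]]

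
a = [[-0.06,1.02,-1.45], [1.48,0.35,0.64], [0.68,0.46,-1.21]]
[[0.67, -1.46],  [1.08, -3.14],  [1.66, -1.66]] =a @ [[1.23, -1.59], [-0.52, -1.84], [-0.88, -0.22]]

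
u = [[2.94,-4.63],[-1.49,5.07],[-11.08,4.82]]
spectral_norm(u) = 13.53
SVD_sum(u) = [[4.18, -2.76], [-3.37, 2.23], [-9.92, 6.57]] + [[-1.24, -1.87], [1.88, 2.84], [-1.16, -1.75]]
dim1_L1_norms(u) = [7.57, 6.56, 15.9]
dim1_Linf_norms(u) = [4.63, 5.07, 11.08]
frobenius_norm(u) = 14.28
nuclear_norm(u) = 18.11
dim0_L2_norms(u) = [11.56, 8.39]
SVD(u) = [[-0.37, 0.49], [0.3, -0.74], [0.88, 0.46]] @ diag([13.527902946165158, 4.58259117521257]) @ [[-0.83, 0.55], [-0.55, -0.83]]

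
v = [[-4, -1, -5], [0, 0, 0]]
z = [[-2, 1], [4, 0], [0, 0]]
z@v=[[8, 2, 10], [-16, -4, -20], [0, 0, 0]]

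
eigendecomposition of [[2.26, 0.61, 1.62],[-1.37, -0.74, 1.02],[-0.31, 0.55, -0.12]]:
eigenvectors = [[-0.74+0.00j, -0.74-0.00j, (-0.04+0j)], [0.50-0.29j, (0.5+0.29j), -0.91+0.00j], [0.23-0.23j, 0.23+0.23j, 0.42+0.00j]]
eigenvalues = [(1.34+0.73j), (1.34-0.73j), (-1.27+0j)]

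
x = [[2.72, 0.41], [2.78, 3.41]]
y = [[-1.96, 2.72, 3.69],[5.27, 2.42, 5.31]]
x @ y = [[-3.17,8.39,12.21], [12.52,15.81,28.37]]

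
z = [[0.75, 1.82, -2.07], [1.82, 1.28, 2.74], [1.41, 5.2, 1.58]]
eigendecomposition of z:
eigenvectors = [[0.17,-0.79,0.60],[-0.55,0.23,-0.61],[-0.82,0.56,0.52]]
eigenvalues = [4.78, 1.69, -2.87]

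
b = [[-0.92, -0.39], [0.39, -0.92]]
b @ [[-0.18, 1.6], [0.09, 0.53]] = [[0.13, -1.68], [-0.15, 0.14]]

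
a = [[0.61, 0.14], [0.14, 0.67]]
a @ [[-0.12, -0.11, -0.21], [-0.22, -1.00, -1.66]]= [[-0.1, -0.21, -0.36], [-0.16, -0.69, -1.14]]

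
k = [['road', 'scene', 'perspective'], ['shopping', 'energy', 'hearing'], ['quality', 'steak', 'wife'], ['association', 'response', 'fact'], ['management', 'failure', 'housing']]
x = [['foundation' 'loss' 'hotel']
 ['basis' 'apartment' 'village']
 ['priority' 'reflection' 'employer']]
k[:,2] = ['perspective', 'hearing', 'wife', 'fact', 'housing']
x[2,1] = 'reflection'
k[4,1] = 'failure'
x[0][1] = 'loss'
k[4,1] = 'failure'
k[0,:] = ['road', 'scene', 'perspective']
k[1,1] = 'energy'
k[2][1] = 'steak'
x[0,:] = ['foundation', 'loss', 'hotel']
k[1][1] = 'energy'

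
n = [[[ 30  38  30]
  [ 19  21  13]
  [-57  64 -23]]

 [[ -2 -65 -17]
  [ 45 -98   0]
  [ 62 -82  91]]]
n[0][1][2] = 13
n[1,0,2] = -17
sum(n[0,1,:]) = 53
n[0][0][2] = 30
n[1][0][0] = -2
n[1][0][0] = -2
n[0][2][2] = -23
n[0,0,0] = 30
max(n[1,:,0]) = 62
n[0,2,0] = -57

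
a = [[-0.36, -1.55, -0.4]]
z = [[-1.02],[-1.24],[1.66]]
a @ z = [[1.63]]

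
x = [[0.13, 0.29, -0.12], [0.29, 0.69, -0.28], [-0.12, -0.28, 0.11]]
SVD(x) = [[-0.37, 0.9, 0.22], [-0.86, -0.42, 0.28], [0.35, -0.09, 0.93]] @ diag([0.9267348834838739, 0.006976959122454719, 0.003711842606328691]) @ [[-0.37, -0.86, 0.35], [0.9, -0.42, -0.09], [-0.22, -0.28, -0.93]]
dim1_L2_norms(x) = [0.34, 0.8, 0.32]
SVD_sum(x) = [[0.12, 0.29, -0.12], [0.29, 0.69, -0.28], [-0.12, -0.28, 0.11]] + [[0.01, -0.0, -0.00], [-0.0, 0.0, 0.00], [-0.00, 0.00, 0.0]] + [[-0.00, -0.00, -0.0], [-0.0, -0.00, -0.0], [-0.0, -0.00, -0.00]]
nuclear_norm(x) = 0.94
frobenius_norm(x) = 0.93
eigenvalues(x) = [0.93, 0.01, -0.0]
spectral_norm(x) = 0.93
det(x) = -0.00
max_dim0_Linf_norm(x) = 0.69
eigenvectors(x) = [[-0.37, -0.9, 0.22], [-0.86, 0.42, 0.28], [0.35, 0.09, 0.93]]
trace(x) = 0.93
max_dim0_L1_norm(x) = 1.26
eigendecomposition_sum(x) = [[0.12, 0.29, -0.12], [0.29, 0.69, -0.28], [-0.12, -0.28, 0.11]] + [[0.01, -0.0, -0.00], [-0.0, 0.00, 0.0], [-0.00, 0.0, 0.0]] + [[-0.00, -0.00, -0.00], [-0.00, -0.0, -0.00], [-0.00, -0.0, -0.00]]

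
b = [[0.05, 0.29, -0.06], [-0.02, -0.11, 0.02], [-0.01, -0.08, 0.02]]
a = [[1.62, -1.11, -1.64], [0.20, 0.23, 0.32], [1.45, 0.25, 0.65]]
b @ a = [[0.05, -0.0, -0.03], [-0.03, 0.0, 0.01], [-0.0, -0.00, 0.0]]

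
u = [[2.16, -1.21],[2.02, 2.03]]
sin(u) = [[2.11, 0.88], [-1.48, 2.20]]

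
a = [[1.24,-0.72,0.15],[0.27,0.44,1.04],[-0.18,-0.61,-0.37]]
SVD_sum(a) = [[1.24, -0.59, 0.36], [0.28, -0.13, 0.08], [0.0, -0.00, 0.00]] + [[-0.02, -0.15, -0.19], [0.07, 0.68, 0.86], [-0.04, -0.42, -0.53]] + [[0.02, 0.03, -0.02], [-0.08, -0.11, 0.09], [-0.14, -0.19, 0.16]]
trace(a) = 1.31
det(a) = 0.63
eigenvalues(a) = [(1.12+0j), (0.1+0.75j), (0.1-0.75j)]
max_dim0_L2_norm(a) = 1.28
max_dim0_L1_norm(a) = 1.77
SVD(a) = [[-0.98, 0.19, -0.11], [-0.22, -0.84, 0.50], [-0.00, 0.51, 0.86]] @ diag([1.4552788795244103, 1.3194160840766982, 0.33061243154165854]) @ [[-0.87, 0.42, -0.26], [-0.07, -0.62, -0.78], [-0.49, -0.67, 0.57]]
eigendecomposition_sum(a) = [[(1.15+0j), -0.81+0.00j, (-0.45+0j)], [(0.15+0j), -0.11+0.00j, (-0.06+0j)], [-0.20+0.00j, 0.14+0.00j, 0.08+0.00j]] + [[(0.05-0.02j), 0.05+0.27j, 0.30+0.11j], [0.06-0.06j, (0.27+0.38j), (0.55-0.05j)], [0.01+0.07j, (-0.38-0j), (-0.22+0.38j)]] + [[0.05+0.02j, (0.05-0.27j), (0.3-0.11j)], [(0.06+0.06j), (0.27-0.38j), (0.55+0.05j)], [(0.01-0.07j), (-0.38+0j), -0.22-0.38j]]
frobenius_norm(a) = 1.99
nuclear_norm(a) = 3.11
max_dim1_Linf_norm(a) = 1.24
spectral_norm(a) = 1.46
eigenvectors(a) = [[(0.98+0j), (-0.37-0.18j), -0.37+0.18j], [(0.13+0j), -0.71+0.00j, (-0.71-0j)], [-0.17+0.00j, (0.33-0.46j), 0.33+0.46j]]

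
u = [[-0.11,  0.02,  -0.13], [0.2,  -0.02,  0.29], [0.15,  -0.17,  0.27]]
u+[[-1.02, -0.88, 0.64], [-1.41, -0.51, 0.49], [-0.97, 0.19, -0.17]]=[[-1.13,-0.86,0.51], [-1.21,-0.53,0.78], [-0.82,0.02,0.10]]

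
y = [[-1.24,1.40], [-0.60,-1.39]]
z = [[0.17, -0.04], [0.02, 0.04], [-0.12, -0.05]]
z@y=[[-0.19, 0.29],  [-0.05, -0.03],  [0.18, -0.1]]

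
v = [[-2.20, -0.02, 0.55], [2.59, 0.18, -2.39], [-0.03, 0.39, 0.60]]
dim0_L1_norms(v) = [4.82, 0.59, 3.54]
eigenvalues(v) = [(-2.1+0j), (0.34+0.83j), (0.34-0.83j)]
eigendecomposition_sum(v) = [[-2.24+0.00j, (-0.08+0j), (0.38-0j)], [2.19-0.00j, 0.08-0.00j, -0.37+0.00j], [(-0.34+0j), (-0.01+0j), 0.06-0.00j]] + [[(0.02-0.04j), (0.03-0.03j), 0.08+0.05j],  [(0.2+0.43j), 0.05+0.49j, (-1.01+0.32j)],  [0.16-0.14j, (0.2-0.08j), (0.27+0.39j)]] + [[0.02+0.04j, 0.03+0.03j, (0.08-0.05j)], [(0.2-0.43j), 0.05-0.49j, -1.01-0.32j], [0.16+0.14j, 0.20+0.08j, (0.27-0.39j)]]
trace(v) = -1.42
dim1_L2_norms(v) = [2.27, 3.53, 0.72]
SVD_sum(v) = [[-1.72, -0.07, 1.22], [2.85, 0.11, -2.02], [-0.29, -0.01, 0.21]] + [[-0.46, -0.10, -0.66], [-0.25, -0.05, -0.35], [0.30, 0.06, 0.42]] + [[-0.01, 0.15, -0.01], [-0.01, 0.12, -0.01], [-0.03, 0.34, -0.03]]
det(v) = -1.70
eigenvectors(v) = [[0.71+0.00j, 0.05+0.07j, (0.05-0.07j)], [-0.69+0.00j, (-0.91+0j), (-0.91-0j)], [(0.11+0j), 0.12+0.39j, 0.12-0.39j]]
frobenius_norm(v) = 4.26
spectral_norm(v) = 4.10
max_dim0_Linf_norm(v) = 2.59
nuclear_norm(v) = 5.55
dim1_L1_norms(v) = [2.77, 5.16, 1.02]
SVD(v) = [[-0.51, -0.77, 0.38], [0.85, -0.41, 0.32], [-0.09, 0.49, 0.87]] @ diag([4.103019171039482, 1.0585464385457994, 0.39142447486645837]) @ [[0.81, 0.03, -0.58], [0.57, 0.12, 0.81], [-0.1, 0.99, -0.08]]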